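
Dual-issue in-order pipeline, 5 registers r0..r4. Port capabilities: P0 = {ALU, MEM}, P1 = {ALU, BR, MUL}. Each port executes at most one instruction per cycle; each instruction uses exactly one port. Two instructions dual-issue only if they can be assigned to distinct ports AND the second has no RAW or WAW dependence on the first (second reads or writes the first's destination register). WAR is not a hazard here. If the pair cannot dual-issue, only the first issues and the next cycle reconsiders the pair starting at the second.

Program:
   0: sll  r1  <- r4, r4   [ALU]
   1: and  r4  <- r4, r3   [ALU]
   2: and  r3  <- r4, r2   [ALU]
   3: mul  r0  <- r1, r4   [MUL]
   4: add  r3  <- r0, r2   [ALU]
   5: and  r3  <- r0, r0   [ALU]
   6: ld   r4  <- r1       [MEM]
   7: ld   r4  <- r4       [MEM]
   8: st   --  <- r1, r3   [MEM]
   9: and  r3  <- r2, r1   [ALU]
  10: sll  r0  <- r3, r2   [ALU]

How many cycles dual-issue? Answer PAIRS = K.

0. sll/and @i0/i1  | pair
1. and/mul @i2/i3  | pair
2. add @i4  | WAW r3
3. and/ld @i5/i6  | pair
4. ld @i7  | no-port MEM/MEM
5. st/and @i8/i9  | pair
6. sll @i10  | tail

PAIRS = 4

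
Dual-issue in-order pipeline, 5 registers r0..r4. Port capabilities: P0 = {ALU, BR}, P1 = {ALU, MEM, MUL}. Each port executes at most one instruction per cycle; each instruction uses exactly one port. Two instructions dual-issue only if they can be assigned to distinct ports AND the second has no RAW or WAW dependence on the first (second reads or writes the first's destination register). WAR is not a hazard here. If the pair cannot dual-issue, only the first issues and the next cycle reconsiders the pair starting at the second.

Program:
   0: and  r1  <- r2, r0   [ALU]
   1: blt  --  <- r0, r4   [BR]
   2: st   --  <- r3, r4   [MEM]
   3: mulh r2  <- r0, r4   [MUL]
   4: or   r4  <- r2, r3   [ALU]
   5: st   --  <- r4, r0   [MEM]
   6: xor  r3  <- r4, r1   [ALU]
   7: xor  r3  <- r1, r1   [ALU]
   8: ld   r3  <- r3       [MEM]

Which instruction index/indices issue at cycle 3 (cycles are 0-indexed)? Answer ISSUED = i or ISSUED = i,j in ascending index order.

#0 head=0: and.ALU blt.BR i0+i1 pair
#1 head=2: st.MEM i2 no-port MEM/MUL
#2 head=3: mulh.MUL i3 RAW r2
#3 head=4: or.ALU i4 RAW r4
#4 head=5: st.MEM xor.ALU i5+i6 pair
#5 head=7: xor.ALU i7 RAW+WAW r3
#6 head=8: ld.MEM i8 tail

ISSUED = 4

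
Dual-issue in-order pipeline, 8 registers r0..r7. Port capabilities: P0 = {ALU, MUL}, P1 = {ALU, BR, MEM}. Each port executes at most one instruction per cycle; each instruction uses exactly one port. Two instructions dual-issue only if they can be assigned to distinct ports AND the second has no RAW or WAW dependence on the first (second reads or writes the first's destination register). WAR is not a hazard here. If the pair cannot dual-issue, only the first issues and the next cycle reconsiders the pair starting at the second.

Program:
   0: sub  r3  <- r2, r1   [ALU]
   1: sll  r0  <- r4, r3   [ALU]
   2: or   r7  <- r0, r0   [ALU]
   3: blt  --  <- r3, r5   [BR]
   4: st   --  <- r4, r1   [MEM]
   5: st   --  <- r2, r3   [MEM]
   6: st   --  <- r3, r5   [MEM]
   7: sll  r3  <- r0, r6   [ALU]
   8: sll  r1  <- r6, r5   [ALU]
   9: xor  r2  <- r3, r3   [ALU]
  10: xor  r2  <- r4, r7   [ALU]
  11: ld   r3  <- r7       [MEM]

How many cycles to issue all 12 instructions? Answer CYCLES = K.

CYCLES = 8

#0 head=0: sub.ALU i0 RAW r3
#1 head=1: sll.ALU i1 RAW r0
#2 head=2: or.ALU;blt.BR i2/i3 pair
#3 head=4: st.MEM i4 no-port MEM/MEM
#4 head=5: st.MEM i5 no-port MEM/MEM
#5 head=6: st.MEM;sll.ALU i6/i7 pair
#6 head=8: sll.ALU;xor.ALU i8/i9 pair
#7 head=10: xor.ALU;ld.MEM i10/i11 pair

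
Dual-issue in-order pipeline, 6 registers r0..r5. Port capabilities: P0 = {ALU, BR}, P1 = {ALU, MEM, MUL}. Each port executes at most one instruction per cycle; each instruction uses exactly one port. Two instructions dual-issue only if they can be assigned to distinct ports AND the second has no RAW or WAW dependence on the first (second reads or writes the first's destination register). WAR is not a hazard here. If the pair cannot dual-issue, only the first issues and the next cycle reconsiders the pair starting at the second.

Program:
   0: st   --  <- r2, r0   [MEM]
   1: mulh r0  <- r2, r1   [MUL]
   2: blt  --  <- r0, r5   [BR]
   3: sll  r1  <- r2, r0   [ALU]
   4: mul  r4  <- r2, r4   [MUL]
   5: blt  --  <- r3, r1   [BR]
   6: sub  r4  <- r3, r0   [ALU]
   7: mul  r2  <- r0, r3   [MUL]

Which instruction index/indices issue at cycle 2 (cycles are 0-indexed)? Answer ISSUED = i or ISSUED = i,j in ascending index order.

ISSUED = 2,3

#0 head=0: st i0 no-port MEM/MUL
#1 head=1: mulh i1 RAW r0
#2 head=2: blt+sll i2/i3 dual
#3 head=4: mul+blt i4/i5 dual
#4 head=6: sub+mul i6/i7 dual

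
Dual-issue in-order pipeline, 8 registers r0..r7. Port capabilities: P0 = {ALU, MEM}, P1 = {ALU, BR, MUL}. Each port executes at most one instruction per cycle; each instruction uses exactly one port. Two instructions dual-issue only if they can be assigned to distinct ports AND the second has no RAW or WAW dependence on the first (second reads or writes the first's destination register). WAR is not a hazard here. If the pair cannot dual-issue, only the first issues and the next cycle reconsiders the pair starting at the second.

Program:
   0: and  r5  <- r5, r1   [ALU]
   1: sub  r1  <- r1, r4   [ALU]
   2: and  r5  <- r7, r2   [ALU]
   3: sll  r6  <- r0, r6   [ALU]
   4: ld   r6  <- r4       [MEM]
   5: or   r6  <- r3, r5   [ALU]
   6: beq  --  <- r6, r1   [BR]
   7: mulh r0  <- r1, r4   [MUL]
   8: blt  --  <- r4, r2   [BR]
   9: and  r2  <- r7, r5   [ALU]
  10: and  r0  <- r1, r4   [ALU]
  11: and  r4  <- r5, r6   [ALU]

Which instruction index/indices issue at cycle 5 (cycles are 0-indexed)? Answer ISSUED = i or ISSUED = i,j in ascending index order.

c0: i0+i1 and;sub  pair
c1: i2+i3 and;sll  pair
c2: i4 ld  WAW r6
c3: i5 or  RAW r6
c4: i6 beq  no-port BR/MUL
c5: i7 mulh  no-port MUL/BR
c6: i8+i9 blt;and  pair
c7: i10+i11 and;and  pair

ISSUED = 7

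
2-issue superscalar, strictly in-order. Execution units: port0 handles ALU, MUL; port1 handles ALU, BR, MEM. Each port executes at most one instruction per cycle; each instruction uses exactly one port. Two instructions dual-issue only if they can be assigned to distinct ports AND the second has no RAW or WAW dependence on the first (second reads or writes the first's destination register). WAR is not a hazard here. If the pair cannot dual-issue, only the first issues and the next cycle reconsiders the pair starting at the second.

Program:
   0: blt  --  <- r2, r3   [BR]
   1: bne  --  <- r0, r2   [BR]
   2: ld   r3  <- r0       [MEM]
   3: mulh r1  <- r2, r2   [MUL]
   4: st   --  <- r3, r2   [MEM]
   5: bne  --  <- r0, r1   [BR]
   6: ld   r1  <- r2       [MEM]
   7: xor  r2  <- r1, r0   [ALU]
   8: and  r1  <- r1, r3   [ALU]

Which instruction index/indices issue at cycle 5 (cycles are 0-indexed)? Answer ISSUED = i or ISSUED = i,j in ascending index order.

ISSUED = 6

[0] i0  blt.BR  -- no-port BR/BR
[1] i1  bne.BR  -- no-port BR/MEM
[2] i2/i3  ld.MEM/mulh.MUL  -- dual
[3] i4  st.MEM  -- no-port MEM/BR
[4] i5  bne.BR  -- no-port BR/MEM
[5] i6  ld.MEM  -- RAW r1
[6] i7/i8  xor.ALU/and.ALU  -- dual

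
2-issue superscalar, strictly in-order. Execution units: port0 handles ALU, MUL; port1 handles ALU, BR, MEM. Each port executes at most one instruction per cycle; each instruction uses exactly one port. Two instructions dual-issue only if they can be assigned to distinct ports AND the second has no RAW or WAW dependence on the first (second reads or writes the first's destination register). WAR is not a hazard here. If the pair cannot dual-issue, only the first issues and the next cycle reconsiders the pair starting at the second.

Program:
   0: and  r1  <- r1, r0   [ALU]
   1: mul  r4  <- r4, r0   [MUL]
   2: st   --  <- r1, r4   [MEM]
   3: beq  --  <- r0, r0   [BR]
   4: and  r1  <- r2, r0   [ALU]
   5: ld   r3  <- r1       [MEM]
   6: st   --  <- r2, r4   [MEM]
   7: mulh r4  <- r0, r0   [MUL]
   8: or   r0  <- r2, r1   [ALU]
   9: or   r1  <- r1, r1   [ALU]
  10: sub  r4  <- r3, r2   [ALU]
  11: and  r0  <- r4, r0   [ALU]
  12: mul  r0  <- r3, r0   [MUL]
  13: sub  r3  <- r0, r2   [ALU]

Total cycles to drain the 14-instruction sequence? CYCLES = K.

#0 head=0: and/mul i0&i1 pair
#1 head=2: st i2 no-port MEM/BR
#2 head=3: beq/and i3&i4 pair
#3 head=5: ld i5 no-port MEM/MEM
#4 head=6: st/mulh i6&i7 pair
#5 head=8: or/or i8&i9 pair
#6 head=10: sub i10 RAW r4
#7 head=11: and i11 RAW+WAW r0
#8 head=12: mul i12 RAW r0
#9 head=13: sub i13 tail

CYCLES = 10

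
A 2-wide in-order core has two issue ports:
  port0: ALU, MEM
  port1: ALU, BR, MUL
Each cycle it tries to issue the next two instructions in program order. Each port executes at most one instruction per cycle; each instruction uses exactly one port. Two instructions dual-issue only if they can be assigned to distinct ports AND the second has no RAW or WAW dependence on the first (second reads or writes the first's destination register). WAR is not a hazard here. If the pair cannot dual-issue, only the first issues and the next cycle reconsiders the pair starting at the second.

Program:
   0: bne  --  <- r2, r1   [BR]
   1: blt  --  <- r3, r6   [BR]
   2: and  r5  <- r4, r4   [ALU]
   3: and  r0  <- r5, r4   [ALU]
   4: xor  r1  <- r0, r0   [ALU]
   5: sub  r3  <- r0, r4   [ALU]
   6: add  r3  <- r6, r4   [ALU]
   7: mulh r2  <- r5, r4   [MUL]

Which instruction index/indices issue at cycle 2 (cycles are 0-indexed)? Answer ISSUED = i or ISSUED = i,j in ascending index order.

ISSUED = 3

  cy0 -> i0 (bne.BR) no-port BR/BR
  cy1 -> i1/i2 (blt.BR and.ALU) pair
  cy2 -> i3 (and.ALU) RAW r0
  cy3 -> i4/i5 (xor.ALU sub.ALU) pair
  cy4 -> i6/i7 (add.ALU mulh.MUL) pair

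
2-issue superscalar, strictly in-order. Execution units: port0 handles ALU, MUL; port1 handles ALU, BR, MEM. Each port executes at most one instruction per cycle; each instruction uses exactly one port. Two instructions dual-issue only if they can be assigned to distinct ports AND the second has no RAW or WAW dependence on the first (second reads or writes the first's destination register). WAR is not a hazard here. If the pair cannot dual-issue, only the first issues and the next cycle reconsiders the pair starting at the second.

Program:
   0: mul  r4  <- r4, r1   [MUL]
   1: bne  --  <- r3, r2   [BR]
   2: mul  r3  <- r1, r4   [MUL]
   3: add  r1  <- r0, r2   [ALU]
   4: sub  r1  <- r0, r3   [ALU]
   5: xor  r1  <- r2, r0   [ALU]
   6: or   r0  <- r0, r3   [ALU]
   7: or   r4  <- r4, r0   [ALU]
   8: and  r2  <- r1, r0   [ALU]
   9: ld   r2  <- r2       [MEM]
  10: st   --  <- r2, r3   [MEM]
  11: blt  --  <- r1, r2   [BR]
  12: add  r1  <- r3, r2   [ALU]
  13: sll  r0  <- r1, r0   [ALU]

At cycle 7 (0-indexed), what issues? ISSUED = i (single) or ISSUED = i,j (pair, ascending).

ISSUED = 11,12

  cy0 -> i0+i1 (mul.MUL/bne.BR) 2-wide
  cy1 -> i2+i3 (mul.MUL/add.ALU) 2-wide
  cy2 -> i4 (sub.ALU) WAW r1
  cy3 -> i5+i6 (xor.ALU/or.ALU) 2-wide
  cy4 -> i7+i8 (or.ALU/and.ALU) 2-wide
  cy5 -> i9 (ld.MEM) no-port MEM/MEM
  cy6 -> i10 (st.MEM) no-port MEM/BR
  cy7 -> i11+i12 (blt.BR/add.ALU) 2-wide
  cy8 -> i13 (sll.ALU) tail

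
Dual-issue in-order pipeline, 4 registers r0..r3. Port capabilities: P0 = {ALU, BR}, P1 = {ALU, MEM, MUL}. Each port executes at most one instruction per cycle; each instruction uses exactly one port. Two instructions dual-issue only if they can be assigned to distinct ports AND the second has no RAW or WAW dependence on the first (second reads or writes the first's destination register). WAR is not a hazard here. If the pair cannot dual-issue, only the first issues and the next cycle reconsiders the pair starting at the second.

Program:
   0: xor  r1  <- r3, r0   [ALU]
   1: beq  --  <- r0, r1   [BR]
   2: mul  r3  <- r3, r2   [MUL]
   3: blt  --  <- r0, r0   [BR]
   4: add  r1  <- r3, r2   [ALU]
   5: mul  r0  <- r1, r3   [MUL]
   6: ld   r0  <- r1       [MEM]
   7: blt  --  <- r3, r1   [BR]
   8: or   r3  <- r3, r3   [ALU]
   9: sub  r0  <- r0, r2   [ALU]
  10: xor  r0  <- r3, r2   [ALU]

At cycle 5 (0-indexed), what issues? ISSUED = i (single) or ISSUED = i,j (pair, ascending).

c0: i0 xor.ALU  RAW r1
c1: i1,i2 beq.BR mul.MUL  pair
c2: i3,i4 blt.BR add.ALU  pair
c3: i5 mul.MUL  no-port MUL/MEM
c4: i6,i7 ld.MEM blt.BR  pair
c5: i8,i9 or.ALU sub.ALU  pair
c6: i10 xor.ALU  tail

ISSUED = 8,9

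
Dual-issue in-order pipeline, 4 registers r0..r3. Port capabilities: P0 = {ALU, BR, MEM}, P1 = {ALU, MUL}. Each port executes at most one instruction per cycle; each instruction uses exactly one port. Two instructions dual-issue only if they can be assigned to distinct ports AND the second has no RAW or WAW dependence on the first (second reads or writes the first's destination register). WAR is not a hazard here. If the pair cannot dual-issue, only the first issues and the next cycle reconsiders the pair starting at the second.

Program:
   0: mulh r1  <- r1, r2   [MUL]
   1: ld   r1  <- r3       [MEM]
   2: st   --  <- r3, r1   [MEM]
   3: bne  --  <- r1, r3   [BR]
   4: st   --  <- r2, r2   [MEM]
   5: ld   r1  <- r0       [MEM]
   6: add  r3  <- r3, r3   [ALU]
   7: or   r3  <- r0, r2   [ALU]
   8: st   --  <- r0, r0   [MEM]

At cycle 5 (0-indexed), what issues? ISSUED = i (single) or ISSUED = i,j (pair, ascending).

ISSUED = 5,6

c0: i0 mulh.MUL  WAW r1
c1: i1 ld.MEM  no-port MEM/MEM
c2: i2 st.MEM  no-port MEM/BR
c3: i3 bne.BR  no-port BR/MEM
c4: i4 st.MEM  no-port MEM/MEM
c5: i5&i6 ld.MEM+add.ALU  pair
c6: i7&i8 or.ALU+st.MEM  pair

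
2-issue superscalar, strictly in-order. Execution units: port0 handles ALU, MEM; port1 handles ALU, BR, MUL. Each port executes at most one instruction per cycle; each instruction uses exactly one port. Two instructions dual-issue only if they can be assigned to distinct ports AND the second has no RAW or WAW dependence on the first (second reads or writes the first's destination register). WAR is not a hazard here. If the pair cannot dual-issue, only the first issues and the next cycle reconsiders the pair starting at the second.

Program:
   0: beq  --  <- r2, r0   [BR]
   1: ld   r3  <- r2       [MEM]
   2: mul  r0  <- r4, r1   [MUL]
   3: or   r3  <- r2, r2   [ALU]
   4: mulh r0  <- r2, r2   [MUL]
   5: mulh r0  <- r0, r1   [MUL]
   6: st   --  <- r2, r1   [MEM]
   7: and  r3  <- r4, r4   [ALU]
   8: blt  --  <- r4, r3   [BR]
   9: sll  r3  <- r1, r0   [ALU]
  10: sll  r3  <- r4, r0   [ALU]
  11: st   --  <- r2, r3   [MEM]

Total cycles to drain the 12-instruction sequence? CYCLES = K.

0. beq ld @i0,i1  | pair
1. mul or @i2,i3  | pair
2. mulh @i4  | no-port MUL/MUL
3. mulh st @i5,i6  | pair
4. and @i7  | RAW r3
5. blt sll @i8,i9  | pair
6. sll @i10  | RAW r3
7. st @i11  | tail

CYCLES = 8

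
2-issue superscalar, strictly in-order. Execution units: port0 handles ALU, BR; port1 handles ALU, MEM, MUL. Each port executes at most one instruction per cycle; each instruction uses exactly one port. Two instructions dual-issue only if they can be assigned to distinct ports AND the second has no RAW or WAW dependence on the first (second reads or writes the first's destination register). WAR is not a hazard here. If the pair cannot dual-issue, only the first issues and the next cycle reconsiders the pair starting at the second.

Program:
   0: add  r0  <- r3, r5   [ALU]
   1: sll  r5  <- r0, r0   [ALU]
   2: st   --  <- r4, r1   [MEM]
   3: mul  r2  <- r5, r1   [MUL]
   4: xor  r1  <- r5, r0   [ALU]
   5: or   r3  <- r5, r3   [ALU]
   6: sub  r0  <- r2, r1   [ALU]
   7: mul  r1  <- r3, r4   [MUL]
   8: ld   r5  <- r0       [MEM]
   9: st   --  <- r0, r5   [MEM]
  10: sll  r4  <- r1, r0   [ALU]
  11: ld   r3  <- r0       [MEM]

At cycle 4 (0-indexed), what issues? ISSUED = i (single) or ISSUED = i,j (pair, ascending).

ISSUED = 7

c0: i0 add.ALU  RAW r0
c1: i1&i2 sll.ALU/st.MEM  2-wide
c2: i3&i4 mul.MUL/xor.ALU  2-wide
c3: i5&i6 or.ALU/sub.ALU  2-wide
c4: i7 mul.MUL  no-port MUL/MEM
c5: i8 ld.MEM  no-port MEM/MEM
c6: i9&i10 st.MEM/sll.ALU  2-wide
c7: i11 ld.MEM  tail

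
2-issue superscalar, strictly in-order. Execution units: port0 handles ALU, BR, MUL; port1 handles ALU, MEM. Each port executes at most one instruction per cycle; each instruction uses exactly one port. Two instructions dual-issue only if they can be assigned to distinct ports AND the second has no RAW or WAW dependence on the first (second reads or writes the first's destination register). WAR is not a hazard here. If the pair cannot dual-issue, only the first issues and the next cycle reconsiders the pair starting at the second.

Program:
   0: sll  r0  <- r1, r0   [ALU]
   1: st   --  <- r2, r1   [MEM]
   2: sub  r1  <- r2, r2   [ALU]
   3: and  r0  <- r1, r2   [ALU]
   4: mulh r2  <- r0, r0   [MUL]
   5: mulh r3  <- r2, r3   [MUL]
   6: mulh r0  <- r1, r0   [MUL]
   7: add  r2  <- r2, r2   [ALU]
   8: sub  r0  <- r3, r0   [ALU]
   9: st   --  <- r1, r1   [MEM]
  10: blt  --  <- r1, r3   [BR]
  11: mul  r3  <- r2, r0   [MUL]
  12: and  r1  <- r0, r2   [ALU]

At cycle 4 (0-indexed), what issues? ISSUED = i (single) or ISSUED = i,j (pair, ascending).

#0 head=0: sll.ALU+st.MEM i0/i1 2-wide
#1 head=2: sub.ALU i2 RAW r1
#2 head=3: and.ALU i3 RAW r0
#3 head=4: mulh.MUL i4 no-port MUL/MUL
#4 head=5: mulh.MUL i5 no-port MUL/MUL
#5 head=6: mulh.MUL+add.ALU i6/i7 2-wide
#6 head=8: sub.ALU+st.MEM i8/i9 2-wide
#7 head=10: blt.BR i10 no-port BR/MUL
#8 head=11: mul.MUL+and.ALU i11/i12 2-wide

ISSUED = 5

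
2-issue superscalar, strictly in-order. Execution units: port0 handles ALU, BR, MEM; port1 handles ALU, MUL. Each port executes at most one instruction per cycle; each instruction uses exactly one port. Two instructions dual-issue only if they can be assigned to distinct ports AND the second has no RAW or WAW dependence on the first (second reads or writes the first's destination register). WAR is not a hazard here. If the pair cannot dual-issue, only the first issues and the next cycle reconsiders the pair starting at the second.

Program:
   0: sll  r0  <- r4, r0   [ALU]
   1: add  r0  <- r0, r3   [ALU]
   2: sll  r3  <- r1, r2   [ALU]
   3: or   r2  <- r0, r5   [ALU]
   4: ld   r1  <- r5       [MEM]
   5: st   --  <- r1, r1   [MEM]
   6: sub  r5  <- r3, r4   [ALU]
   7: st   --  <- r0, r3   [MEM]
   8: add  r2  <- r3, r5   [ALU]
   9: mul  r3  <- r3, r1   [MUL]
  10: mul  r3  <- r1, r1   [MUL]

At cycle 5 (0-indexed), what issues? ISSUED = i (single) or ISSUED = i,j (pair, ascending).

ISSUED = 9

  cy0 -> i0 (sll.ALU) RAW+WAW r0
  cy1 -> i1&i2 (add.ALU+sll.ALU) dual
  cy2 -> i3&i4 (or.ALU+ld.MEM) dual
  cy3 -> i5&i6 (st.MEM+sub.ALU) dual
  cy4 -> i7&i8 (st.MEM+add.ALU) dual
  cy5 -> i9 (mul.MUL) no-port MUL/MUL
  cy6 -> i10 (mul.MUL) tail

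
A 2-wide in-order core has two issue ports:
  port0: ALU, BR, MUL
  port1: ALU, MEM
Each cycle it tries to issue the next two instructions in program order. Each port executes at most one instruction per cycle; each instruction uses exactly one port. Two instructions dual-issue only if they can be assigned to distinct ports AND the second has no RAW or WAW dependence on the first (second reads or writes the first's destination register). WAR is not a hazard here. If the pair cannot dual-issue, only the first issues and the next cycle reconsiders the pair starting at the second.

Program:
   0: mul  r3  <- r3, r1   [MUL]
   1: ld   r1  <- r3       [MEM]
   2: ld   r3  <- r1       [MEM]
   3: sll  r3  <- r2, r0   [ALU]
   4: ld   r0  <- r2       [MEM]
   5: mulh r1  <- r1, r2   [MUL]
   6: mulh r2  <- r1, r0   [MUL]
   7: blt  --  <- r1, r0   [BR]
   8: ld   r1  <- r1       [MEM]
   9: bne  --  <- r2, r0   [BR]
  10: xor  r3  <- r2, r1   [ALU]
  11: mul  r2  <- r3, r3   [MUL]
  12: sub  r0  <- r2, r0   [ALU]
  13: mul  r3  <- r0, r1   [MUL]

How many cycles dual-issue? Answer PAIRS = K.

PAIRS = 3

#0 head=0: mul i0 RAW r3
#1 head=1: ld i1 no-port MEM/MEM
#2 head=2: ld i2 WAW r3
#3 head=3: sll;ld i3&i4 pair
#4 head=5: mulh i5 no-port MUL/MUL
#5 head=6: mulh i6 no-port MUL/BR
#6 head=7: blt;ld i7&i8 pair
#7 head=9: bne;xor i9&i10 pair
#8 head=11: mul i11 RAW r2
#9 head=12: sub i12 RAW r0
#10 head=13: mul i13 tail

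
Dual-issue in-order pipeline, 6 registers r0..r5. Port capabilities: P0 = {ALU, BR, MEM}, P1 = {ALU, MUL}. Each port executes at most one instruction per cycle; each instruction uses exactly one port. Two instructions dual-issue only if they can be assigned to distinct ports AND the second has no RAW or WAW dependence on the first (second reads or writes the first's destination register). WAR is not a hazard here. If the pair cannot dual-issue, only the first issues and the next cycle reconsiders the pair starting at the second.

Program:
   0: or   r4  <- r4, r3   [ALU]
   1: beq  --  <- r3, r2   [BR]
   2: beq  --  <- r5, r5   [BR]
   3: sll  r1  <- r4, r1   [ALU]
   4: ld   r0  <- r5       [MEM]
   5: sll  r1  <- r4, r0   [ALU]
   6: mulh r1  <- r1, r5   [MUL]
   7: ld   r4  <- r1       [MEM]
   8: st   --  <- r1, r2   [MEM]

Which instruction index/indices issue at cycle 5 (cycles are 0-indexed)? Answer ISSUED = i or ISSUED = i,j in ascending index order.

0. or.ALU beq.BR @i0/i1  | dual
1. beq.BR sll.ALU @i2/i3  | dual
2. ld.MEM @i4  | RAW r0
3. sll.ALU @i5  | RAW+WAW r1
4. mulh.MUL @i6  | RAW r1
5. ld.MEM @i7  | no-port MEM/MEM
6. st.MEM @i8  | tail

ISSUED = 7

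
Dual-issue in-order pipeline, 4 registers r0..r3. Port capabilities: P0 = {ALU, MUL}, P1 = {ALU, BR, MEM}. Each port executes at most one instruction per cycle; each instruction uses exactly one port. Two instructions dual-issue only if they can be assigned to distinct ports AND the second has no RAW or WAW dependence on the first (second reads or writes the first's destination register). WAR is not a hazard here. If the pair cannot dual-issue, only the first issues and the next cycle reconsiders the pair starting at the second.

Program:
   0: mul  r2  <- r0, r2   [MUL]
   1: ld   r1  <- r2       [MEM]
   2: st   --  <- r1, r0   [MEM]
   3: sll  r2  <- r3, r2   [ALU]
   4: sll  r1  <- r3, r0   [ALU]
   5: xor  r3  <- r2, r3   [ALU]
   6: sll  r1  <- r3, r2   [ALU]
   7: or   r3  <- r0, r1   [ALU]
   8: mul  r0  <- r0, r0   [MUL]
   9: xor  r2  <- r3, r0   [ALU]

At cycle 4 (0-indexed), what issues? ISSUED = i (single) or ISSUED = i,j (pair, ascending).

[0] i0  mul  -- RAW r2
[1] i1  ld  -- no-port MEM/MEM
[2] i2/i3  st+sll  -- pair
[3] i4/i5  sll+xor  -- pair
[4] i6  sll  -- RAW r1
[5] i7/i8  or+mul  -- pair
[6] i9  xor  -- tail

ISSUED = 6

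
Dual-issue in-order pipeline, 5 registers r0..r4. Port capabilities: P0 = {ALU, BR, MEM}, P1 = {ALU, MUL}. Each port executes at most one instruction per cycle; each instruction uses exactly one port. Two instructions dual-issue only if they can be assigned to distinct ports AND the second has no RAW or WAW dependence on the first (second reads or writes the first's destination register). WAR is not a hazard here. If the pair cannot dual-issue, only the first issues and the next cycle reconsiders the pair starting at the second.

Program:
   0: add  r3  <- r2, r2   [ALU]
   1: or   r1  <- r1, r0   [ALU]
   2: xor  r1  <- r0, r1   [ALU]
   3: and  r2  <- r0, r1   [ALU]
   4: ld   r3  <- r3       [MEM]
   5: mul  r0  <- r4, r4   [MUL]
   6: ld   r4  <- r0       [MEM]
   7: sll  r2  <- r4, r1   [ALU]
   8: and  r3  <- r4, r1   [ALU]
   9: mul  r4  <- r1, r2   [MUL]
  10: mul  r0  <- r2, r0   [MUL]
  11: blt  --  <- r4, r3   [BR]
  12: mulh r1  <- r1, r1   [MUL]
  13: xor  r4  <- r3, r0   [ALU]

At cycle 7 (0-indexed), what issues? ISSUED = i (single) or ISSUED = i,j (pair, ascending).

0. add.ALU;or.ALU @i0+i1  | 2-wide
1. xor.ALU @i2  | RAW r1
2. and.ALU;ld.MEM @i3+i4  | 2-wide
3. mul.MUL @i5  | RAW r0
4. ld.MEM @i6  | RAW r4
5. sll.ALU;and.ALU @i7+i8  | 2-wide
6. mul.MUL @i9  | no-port MUL/MUL
7. mul.MUL;blt.BR @i10+i11  | 2-wide
8. mulh.MUL;xor.ALU @i12+i13  | 2-wide

ISSUED = 10,11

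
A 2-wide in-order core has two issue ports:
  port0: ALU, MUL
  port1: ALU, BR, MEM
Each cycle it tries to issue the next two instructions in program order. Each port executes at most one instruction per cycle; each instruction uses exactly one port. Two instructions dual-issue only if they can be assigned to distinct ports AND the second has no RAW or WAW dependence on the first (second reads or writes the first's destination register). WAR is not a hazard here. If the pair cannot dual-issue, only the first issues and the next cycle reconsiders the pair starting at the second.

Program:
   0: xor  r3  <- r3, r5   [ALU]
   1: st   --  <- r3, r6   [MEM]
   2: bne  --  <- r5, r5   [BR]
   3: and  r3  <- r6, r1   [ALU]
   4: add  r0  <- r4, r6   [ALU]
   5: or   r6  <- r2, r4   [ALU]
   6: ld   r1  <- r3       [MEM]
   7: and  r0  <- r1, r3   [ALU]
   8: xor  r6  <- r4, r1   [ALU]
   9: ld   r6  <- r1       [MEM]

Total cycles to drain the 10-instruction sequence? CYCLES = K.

CYCLES = 7

c0: i0 xor.ALU  RAW r3
c1: i1 st.MEM  no-port MEM/BR
c2: i2+i3 bne.BR;and.ALU  dual
c3: i4+i5 add.ALU;or.ALU  dual
c4: i6 ld.MEM  RAW r1
c5: i7+i8 and.ALU;xor.ALU  dual
c6: i9 ld.MEM  tail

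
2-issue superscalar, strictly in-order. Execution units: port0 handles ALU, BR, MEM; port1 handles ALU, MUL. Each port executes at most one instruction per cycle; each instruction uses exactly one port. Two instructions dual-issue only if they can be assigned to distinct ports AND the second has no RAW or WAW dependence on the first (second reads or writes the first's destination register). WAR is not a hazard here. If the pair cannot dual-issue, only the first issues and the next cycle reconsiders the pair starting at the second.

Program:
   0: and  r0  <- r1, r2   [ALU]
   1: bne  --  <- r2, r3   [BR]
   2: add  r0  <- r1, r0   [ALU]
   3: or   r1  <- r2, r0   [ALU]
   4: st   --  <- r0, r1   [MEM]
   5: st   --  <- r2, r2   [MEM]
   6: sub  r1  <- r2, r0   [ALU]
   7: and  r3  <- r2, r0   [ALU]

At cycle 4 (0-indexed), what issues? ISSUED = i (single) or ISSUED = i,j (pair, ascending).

ISSUED = 5,6

c0: i0&i1 and bne  dual
c1: i2 add  RAW r0
c2: i3 or  RAW r1
c3: i4 st  no-port MEM/MEM
c4: i5&i6 st sub  dual
c5: i7 and  tail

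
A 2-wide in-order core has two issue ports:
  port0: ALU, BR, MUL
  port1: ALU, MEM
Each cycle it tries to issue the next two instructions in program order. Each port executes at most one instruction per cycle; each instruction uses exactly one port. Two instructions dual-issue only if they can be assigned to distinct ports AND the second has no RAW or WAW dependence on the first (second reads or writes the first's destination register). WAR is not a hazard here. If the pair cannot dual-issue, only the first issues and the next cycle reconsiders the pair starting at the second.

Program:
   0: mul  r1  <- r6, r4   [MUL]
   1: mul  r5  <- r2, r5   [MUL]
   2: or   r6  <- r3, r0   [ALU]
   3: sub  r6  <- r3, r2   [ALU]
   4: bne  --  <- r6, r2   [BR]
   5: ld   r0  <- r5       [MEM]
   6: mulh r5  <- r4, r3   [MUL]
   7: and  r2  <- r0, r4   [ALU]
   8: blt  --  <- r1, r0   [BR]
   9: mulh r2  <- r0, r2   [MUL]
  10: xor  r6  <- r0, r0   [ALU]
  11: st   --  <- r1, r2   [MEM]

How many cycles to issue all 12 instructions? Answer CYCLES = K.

CYCLES = 8

[0] i0  mul  -- no-port MUL/MUL
[1] i1+i2  mul+or  -- 2-wide
[2] i3  sub  -- RAW r6
[3] i4+i5  bne+ld  -- 2-wide
[4] i6+i7  mulh+and  -- 2-wide
[5] i8  blt  -- no-port BR/MUL
[6] i9+i10  mulh+xor  -- 2-wide
[7] i11  st  -- tail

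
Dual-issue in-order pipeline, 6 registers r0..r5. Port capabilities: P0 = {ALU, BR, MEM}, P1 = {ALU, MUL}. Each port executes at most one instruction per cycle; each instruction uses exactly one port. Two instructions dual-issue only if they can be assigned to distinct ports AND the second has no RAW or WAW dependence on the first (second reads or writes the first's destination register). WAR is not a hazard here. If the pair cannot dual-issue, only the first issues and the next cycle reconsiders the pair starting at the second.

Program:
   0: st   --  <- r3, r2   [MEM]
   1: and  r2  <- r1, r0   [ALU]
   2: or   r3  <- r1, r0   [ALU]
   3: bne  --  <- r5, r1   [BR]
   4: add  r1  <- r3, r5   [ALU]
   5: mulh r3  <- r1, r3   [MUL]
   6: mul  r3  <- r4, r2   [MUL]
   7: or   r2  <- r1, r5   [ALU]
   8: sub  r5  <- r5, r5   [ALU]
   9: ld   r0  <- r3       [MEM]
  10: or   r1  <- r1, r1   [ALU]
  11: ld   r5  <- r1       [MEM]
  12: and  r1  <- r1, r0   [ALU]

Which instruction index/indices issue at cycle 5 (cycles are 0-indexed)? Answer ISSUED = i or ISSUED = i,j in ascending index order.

  cy0 -> i0/i1 (st and) 2-wide
  cy1 -> i2/i3 (or bne) 2-wide
  cy2 -> i4 (add) RAW r1
  cy3 -> i5 (mulh) no-port MUL/MUL
  cy4 -> i6/i7 (mul or) 2-wide
  cy5 -> i8/i9 (sub ld) 2-wide
  cy6 -> i10 (or) RAW r1
  cy7 -> i11/i12 (ld and) 2-wide

ISSUED = 8,9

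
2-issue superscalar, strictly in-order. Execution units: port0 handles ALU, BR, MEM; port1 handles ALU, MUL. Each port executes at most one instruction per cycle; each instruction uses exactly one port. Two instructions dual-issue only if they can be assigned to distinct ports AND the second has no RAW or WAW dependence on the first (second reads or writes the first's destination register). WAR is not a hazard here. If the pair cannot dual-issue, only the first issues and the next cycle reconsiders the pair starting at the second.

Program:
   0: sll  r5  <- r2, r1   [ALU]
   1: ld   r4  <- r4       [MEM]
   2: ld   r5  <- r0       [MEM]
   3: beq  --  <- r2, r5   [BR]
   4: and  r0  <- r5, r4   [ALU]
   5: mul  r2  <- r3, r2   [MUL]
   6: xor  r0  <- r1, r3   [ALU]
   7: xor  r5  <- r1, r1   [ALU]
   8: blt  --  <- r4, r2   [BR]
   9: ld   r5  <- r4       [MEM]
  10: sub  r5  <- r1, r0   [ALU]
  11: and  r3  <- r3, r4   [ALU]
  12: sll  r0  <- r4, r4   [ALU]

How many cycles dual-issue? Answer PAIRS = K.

c0: i0/i1 sll+ld  dual
c1: i2 ld  no-port MEM/BR
c2: i3/i4 beq+and  dual
c3: i5/i6 mul+xor  dual
c4: i7/i8 xor+blt  dual
c5: i9 ld  WAW r5
c6: i10/i11 sub+and  dual
c7: i12 sll  tail

PAIRS = 5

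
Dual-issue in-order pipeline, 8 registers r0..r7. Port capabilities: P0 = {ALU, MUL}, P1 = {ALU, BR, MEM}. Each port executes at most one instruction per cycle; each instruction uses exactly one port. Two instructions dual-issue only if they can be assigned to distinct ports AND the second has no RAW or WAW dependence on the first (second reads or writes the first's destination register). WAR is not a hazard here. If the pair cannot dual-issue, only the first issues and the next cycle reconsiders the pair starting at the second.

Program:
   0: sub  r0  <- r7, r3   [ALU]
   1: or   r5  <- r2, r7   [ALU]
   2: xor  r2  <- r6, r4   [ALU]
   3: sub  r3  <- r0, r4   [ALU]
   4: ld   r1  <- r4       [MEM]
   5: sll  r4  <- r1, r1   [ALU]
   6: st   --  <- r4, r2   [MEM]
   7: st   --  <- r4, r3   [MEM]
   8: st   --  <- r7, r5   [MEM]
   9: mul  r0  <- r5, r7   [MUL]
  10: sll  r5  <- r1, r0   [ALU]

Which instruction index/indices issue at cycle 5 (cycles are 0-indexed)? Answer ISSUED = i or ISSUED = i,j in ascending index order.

ISSUED = 7

t=0 i0/i1:sub;or ; 2-wide
t=1 i2/i3:xor;sub ; 2-wide
t=2 i4:ld ; RAW r1
t=3 i5:sll ; RAW r4
t=4 i6:st ; no-port MEM/MEM
t=5 i7:st ; no-port MEM/MEM
t=6 i8/i9:st;mul ; 2-wide
t=7 i10:sll ; tail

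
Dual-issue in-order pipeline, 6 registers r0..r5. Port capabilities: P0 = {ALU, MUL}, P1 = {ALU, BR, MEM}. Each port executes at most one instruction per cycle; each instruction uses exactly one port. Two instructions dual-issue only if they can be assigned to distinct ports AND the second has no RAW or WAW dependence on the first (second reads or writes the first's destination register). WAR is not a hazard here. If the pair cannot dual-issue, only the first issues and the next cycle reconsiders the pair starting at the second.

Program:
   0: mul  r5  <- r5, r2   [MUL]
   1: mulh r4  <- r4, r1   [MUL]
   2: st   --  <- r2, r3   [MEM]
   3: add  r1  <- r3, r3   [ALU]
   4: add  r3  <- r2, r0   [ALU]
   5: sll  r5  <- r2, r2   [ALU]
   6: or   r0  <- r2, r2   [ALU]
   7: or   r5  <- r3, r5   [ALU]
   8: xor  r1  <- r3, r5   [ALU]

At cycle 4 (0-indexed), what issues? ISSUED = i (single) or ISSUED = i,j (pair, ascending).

t=0 i0:mul ; no-port MUL/MUL
t=1 i1/i2:mulh/st ; pair
t=2 i3/i4:add/add ; pair
t=3 i5/i6:sll/or ; pair
t=4 i7:or ; RAW r5
t=5 i8:xor ; tail

ISSUED = 7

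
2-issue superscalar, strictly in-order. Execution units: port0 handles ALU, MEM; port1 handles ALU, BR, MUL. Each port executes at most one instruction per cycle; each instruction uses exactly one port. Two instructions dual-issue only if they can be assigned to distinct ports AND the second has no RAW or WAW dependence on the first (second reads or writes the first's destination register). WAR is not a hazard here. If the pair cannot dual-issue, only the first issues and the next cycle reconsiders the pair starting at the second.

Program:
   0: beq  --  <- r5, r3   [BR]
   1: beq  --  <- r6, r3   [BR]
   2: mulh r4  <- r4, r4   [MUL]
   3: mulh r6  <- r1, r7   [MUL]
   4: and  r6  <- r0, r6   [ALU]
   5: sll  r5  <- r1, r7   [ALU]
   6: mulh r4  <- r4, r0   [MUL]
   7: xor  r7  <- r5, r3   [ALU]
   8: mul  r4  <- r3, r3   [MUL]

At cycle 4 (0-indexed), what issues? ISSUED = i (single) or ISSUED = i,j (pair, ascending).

c0: i0 beq.BR  no-port BR/BR
c1: i1 beq.BR  no-port BR/MUL
c2: i2 mulh.MUL  no-port MUL/MUL
c3: i3 mulh.MUL  RAW+WAW r6
c4: i4&i5 and.ALU+sll.ALU  dual
c5: i6&i7 mulh.MUL+xor.ALU  dual
c6: i8 mul.MUL  tail

ISSUED = 4,5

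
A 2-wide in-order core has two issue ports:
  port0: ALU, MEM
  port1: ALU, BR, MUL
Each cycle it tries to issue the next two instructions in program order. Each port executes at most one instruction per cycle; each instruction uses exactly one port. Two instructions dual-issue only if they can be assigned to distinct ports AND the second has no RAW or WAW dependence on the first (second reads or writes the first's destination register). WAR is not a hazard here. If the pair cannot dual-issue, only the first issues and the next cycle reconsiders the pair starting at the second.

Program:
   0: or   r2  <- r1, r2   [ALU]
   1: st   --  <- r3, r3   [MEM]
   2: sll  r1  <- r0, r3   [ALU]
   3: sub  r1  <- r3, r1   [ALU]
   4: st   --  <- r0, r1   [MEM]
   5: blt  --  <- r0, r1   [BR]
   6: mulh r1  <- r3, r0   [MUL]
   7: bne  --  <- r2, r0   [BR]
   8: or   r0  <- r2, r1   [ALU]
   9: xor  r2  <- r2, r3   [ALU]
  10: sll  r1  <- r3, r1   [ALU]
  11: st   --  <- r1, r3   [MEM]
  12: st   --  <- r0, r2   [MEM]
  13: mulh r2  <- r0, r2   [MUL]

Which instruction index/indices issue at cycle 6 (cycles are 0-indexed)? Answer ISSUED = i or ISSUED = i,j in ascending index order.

[0] i0/i1  or.ALU st.MEM  -- 2-wide
[1] i2  sll.ALU  -- RAW+WAW r1
[2] i3  sub.ALU  -- RAW r1
[3] i4/i5  st.MEM blt.BR  -- 2-wide
[4] i6  mulh.MUL  -- no-port MUL/BR
[5] i7/i8  bne.BR or.ALU  -- 2-wide
[6] i9/i10  xor.ALU sll.ALU  -- 2-wide
[7] i11  st.MEM  -- no-port MEM/MEM
[8] i12/i13  st.MEM mulh.MUL  -- 2-wide

ISSUED = 9,10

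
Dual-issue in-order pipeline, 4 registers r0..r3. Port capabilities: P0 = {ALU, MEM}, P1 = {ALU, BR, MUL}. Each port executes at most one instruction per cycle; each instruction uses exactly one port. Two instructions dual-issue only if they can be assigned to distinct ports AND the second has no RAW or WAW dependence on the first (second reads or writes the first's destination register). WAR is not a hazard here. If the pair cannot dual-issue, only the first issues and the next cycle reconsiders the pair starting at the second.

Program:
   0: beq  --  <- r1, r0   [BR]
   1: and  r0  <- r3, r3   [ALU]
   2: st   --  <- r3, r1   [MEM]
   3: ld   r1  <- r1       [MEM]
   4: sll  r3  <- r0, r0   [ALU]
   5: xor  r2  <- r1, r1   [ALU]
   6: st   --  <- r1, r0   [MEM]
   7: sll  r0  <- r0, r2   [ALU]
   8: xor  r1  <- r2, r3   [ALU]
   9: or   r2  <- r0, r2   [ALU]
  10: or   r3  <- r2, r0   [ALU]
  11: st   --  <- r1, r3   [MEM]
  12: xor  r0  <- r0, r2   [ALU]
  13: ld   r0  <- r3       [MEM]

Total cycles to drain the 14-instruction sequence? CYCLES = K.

CYCLES = 9

#0 head=0: beq.BR and.ALU i0+i1 pair
#1 head=2: st.MEM i2 no-port MEM/MEM
#2 head=3: ld.MEM sll.ALU i3+i4 pair
#3 head=5: xor.ALU st.MEM i5+i6 pair
#4 head=7: sll.ALU xor.ALU i7+i8 pair
#5 head=9: or.ALU i9 RAW r2
#6 head=10: or.ALU i10 RAW r3
#7 head=11: st.MEM xor.ALU i11+i12 pair
#8 head=13: ld.MEM i13 tail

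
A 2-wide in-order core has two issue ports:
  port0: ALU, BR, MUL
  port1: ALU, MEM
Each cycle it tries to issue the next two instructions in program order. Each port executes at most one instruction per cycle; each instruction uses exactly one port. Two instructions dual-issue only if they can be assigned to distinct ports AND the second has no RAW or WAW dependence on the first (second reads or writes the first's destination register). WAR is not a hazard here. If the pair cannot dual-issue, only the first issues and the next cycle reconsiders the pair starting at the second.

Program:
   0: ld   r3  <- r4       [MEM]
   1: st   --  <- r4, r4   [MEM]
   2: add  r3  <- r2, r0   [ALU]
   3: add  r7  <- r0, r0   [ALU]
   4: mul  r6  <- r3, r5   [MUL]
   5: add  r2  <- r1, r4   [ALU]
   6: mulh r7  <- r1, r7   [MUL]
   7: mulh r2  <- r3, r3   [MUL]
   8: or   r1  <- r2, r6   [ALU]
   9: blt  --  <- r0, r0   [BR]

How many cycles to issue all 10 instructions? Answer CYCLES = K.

CYCLES = 6

[0] i0  ld  -- no-port MEM/MEM
[1] i1+i2  st+add  -- dual
[2] i3+i4  add+mul  -- dual
[3] i5+i6  add+mulh  -- dual
[4] i7  mulh  -- RAW r2
[5] i8+i9  or+blt  -- dual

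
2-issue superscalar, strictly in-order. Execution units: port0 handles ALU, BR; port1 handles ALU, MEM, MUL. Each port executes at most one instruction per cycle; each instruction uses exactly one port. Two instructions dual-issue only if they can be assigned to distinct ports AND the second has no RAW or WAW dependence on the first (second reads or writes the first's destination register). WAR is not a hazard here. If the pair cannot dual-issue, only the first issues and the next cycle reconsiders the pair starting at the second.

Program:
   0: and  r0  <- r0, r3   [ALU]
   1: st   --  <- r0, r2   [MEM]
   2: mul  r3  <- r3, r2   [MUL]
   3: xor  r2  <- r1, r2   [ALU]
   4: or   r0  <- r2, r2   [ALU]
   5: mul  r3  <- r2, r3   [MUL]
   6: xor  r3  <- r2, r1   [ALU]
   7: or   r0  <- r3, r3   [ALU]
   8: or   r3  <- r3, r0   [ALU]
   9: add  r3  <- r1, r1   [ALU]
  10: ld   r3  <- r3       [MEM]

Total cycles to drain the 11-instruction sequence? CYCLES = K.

CYCLES = 9

[0] i0  and  -- RAW r0
[1] i1  st  -- no-port MEM/MUL
[2] i2,i3  mul xor  -- pair
[3] i4,i5  or mul  -- pair
[4] i6  xor  -- RAW r3
[5] i7  or  -- RAW r0
[6] i8  or  -- WAW r3
[7] i9  add  -- RAW+WAW r3
[8] i10  ld  -- tail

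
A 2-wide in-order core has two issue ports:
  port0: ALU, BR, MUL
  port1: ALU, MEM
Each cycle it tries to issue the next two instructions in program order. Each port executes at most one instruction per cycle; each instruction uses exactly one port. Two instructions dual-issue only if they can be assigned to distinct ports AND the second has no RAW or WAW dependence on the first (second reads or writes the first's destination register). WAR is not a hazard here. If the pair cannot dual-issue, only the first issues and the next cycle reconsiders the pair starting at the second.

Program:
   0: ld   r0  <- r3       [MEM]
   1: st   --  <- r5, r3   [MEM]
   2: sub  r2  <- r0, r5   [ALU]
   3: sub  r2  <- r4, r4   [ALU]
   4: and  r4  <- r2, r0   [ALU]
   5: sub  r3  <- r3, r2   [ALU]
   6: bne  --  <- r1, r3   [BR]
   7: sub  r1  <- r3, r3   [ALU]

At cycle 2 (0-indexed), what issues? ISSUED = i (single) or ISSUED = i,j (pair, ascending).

c0: i0 ld.MEM  no-port MEM/MEM
c1: i1+i2 st.MEM sub.ALU  dual
c2: i3 sub.ALU  RAW r2
c3: i4+i5 and.ALU sub.ALU  dual
c4: i6+i7 bne.BR sub.ALU  dual

ISSUED = 3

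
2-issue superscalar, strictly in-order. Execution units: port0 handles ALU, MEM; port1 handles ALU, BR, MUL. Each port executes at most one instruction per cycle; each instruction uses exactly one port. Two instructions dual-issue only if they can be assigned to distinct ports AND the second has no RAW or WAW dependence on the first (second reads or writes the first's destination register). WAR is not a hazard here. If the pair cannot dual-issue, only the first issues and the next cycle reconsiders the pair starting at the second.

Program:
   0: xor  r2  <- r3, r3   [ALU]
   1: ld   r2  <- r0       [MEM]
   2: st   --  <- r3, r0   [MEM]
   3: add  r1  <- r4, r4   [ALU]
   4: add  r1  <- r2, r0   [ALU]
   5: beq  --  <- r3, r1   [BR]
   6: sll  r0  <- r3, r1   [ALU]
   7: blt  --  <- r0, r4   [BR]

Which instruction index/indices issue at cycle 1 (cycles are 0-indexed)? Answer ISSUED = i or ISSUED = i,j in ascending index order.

ISSUED = 1

c0: i0 xor.ALU  WAW r2
c1: i1 ld.MEM  no-port MEM/MEM
c2: i2+i3 st.MEM;add.ALU  2-wide
c3: i4 add.ALU  RAW r1
c4: i5+i6 beq.BR;sll.ALU  2-wide
c5: i7 blt.BR  tail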